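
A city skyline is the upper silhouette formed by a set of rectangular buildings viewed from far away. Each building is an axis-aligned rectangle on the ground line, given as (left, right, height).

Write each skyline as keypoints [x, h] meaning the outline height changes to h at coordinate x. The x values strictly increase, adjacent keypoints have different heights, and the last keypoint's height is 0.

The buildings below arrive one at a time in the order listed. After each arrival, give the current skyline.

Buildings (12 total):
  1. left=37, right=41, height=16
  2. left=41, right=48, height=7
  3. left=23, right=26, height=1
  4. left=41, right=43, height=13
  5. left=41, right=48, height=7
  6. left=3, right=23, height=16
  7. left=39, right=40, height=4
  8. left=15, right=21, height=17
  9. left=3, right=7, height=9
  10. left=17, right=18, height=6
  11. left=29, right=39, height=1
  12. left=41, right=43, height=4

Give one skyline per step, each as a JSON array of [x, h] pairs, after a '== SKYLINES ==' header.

== SKYLINES ==
[[37,16],[41,0]]
[[37,16],[41,7],[48,0]]
[[23,1],[26,0],[37,16],[41,7],[48,0]]
[[23,1],[26,0],[37,16],[41,13],[43,7],[48,0]]
[[23,1],[26,0],[37,16],[41,13],[43,7],[48,0]]
[[3,16],[23,1],[26,0],[37,16],[41,13],[43,7],[48,0]]
[[3,16],[23,1],[26,0],[37,16],[41,13],[43,7],[48,0]]
[[3,16],[15,17],[21,16],[23,1],[26,0],[37,16],[41,13],[43,7],[48,0]]
[[3,16],[15,17],[21,16],[23,1],[26,0],[37,16],[41,13],[43,7],[48,0]]
[[3,16],[15,17],[21,16],[23,1],[26,0],[37,16],[41,13],[43,7],[48,0]]
[[3,16],[15,17],[21,16],[23,1],[26,0],[29,1],[37,16],[41,13],[43,7],[48,0]]
[[3,16],[15,17],[21,16],[23,1],[26,0],[29,1],[37,16],[41,13],[43,7],[48,0]]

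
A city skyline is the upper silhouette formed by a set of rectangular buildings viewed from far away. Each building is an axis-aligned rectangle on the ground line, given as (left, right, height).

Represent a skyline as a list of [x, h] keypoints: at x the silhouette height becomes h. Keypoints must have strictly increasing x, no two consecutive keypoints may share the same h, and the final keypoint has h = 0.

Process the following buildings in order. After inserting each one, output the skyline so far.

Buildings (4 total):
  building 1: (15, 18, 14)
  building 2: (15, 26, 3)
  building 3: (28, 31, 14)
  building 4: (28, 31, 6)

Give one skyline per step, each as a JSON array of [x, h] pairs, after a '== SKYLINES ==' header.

== SKYLINES ==
[[15,14],[18,0]]
[[15,14],[18,3],[26,0]]
[[15,14],[18,3],[26,0],[28,14],[31,0]]
[[15,14],[18,3],[26,0],[28,14],[31,0]]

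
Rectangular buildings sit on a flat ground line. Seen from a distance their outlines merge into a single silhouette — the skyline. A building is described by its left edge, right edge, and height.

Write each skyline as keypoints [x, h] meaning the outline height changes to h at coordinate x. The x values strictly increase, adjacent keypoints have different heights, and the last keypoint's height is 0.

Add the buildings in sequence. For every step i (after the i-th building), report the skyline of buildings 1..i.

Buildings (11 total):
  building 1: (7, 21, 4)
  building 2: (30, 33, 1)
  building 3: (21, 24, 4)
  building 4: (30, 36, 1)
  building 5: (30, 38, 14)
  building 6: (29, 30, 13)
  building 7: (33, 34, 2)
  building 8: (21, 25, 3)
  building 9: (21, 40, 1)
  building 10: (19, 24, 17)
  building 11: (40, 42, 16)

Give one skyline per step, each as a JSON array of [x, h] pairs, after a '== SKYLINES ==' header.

== SKYLINES ==
[[7,4],[21,0]]
[[7,4],[21,0],[30,1],[33,0]]
[[7,4],[24,0],[30,1],[33,0]]
[[7,4],[24,0],[30,1],[36,0]]
[[7,4],[24,0],[30,14],[38,0]]
[[7,4],[24,0],[29,13],[30,14],[38,0]]
[[7,4],[24,0],[29,13],[30,14],[38,0]]
[[7,4],[24,3],[25,0],[29,13],[30,14],[38,0]]
[[7,4],[24,3],[25,1],[29,13],[30,14],[38,1],[40,0]]
[[7,4],[19,17],[24,3],[25,1],[29,13],[30,14],[38,1],[40,0]]
[[7,4],[19,17],[24,3],[25,1],[29,13],[30,14],[38,1],[40,16],[42,0]]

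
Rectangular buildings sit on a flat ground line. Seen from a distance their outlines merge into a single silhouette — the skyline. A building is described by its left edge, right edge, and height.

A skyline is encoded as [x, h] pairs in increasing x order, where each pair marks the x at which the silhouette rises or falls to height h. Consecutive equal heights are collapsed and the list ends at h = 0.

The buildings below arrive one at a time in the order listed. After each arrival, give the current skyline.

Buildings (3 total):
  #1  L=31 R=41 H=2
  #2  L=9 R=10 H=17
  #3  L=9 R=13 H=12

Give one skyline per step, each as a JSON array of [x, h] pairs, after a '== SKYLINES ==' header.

== SKYLINES ==
[[31,2],[41,0]]
[[9,17],[10,0],[31,2],[41,0]]
[[9,17],[10,12],[13,0],[31,2],[41,0]]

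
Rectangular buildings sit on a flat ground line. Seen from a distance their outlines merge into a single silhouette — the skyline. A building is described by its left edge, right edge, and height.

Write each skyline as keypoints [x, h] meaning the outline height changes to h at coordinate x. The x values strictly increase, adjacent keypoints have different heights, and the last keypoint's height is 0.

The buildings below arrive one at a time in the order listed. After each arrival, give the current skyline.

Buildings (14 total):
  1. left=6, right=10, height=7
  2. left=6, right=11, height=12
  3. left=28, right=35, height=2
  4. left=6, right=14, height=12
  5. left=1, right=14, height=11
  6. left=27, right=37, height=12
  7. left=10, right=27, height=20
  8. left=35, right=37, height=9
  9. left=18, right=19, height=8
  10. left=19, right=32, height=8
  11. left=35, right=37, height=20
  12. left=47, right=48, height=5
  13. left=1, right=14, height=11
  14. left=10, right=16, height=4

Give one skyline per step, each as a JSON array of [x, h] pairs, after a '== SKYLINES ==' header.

== SKYLINES ==
[[6,7],[10,0]]
[[6,12],[11,0]]
[[6,12],[11,0],[28,2],[35,0]]
[[6,12],[14,0],[28,2],[35,0]]
[[1,11],[6,12],[14,0],[28,2],[35,0]]
[[1,11],[6,12],[14,0],[27,12],[37,0]]
[[1,11],[6,12],[10,20],[27,12],[37,0]]
[[1,11],[6,12],[10,20],[27,12],[37,0]]
[[1,11],[6,12],[10,20],[27,12],[37,0]]
[[1,11],[6,12],[10,20],[27,12],[37,0]]
[[1,11],[6,12],[10,20],[27,12],[35,20],[37,0]]
[[1,11],[6,12],[10,20],[27,12],[35,20],[37,0],[47,5],[48,0]]
[[1,11],[6,12],[10,20],[27,12],[35,20],[37,0],[47,5],[48,0]]
[[1,11],[6,12],[10,20],[27,12],[35,20],[37,0],[47,5],[48,0]]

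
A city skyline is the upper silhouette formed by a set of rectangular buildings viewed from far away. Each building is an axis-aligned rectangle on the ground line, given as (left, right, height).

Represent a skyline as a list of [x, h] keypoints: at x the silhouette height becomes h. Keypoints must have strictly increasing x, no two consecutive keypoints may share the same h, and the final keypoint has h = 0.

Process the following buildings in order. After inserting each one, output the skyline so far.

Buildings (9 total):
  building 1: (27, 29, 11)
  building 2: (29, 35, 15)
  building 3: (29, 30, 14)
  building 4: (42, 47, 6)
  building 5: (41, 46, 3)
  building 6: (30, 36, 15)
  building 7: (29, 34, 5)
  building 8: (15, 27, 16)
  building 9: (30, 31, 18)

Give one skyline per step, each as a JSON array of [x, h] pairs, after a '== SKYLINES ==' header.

== SKYLINES ==
[[27,11],[29,0]]
[[27,11],[29,15],[35,0]]
[[27,11],[29,15],[35,0]]
[[27,11],[29,15],[35,0],[42,6],[47,0]]
[[27,11],[29,15],[35,0],[41,3],[42,6],[47,0]]
[[27,11],[29,15],[36,0],[41,3],[42,6],[47,0]]
[[27,11],[29,15],[36,0],[41,3],[42,6],[47,0]]
[[15,16],[27,11],[29,15],[36,0],[41,3],[42,6],[47,0]]
[[15,16],[27,11],[29,15],[30,18],[31,15],[36,0],[41,3],[42,6],[47,0]]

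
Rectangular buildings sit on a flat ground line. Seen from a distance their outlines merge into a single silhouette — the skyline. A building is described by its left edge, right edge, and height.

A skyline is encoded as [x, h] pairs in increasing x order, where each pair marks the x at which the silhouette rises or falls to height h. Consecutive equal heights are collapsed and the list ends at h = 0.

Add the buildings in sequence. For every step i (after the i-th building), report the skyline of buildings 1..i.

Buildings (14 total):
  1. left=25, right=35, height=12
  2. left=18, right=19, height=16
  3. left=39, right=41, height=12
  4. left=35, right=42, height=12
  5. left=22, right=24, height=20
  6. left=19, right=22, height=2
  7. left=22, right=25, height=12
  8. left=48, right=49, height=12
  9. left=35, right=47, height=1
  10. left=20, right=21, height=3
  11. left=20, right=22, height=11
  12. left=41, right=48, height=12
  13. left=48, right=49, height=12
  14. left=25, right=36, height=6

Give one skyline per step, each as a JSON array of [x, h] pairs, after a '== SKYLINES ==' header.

== SKYLINES ==
[[25,12],[35,0]]
[[18,16],[19,0],[25,12],[35,0]]
[[18,16],[19,0],[25,12],[35,0],[39,12],[41,0]]
[[18,16],[19,0],[25,12],[42,0]]
[[18,16],[19,0],[22,20],[24,0],[25,12],[42,0]]
[[18,16],[19,2],[22,20],[24,0],[25,12],[42,0]]
[[18,16],[19,2],[22,20],[24,12],[42,0]]
[[18,16],[19,2],[22,20],[24,12],[42,0],[48,12],[49,0]]
[[18,16],[19,2],[22,20],[24,12],[42,1],[47,0],[48,12],[49,0]]
[[18,16],[19,2],[20,3],[21,2],[22,20],[24,12],[42,1],[47,0],[48,12],[49,0]]
[[18,16],[19,2],[20,11],[22,20],[24,12],[42,1],[47,0],[48,12],[49,0]]
[[18,16],[19,2],[20,11],[22,20],[24,12],[49,0]]
[[18,16],[19,2],[20,11],[22,20],[24,12],[49,0]]
[[18,16],[19,2],[20,11],[22,20],[24,12],[49,0]]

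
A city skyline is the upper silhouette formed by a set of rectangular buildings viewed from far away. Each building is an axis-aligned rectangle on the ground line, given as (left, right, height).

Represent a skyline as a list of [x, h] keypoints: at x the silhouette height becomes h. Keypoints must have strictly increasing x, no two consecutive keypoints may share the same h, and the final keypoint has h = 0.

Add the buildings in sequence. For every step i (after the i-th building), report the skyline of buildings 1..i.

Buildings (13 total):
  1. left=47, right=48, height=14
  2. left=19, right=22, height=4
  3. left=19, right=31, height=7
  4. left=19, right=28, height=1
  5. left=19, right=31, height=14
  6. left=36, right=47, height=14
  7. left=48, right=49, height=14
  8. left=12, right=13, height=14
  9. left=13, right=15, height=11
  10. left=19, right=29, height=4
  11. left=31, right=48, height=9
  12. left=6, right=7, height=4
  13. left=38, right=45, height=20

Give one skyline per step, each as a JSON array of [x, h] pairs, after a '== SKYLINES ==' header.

== SKYLINES ==
[[47,14],[48,0]]
[[19,4],[22,0],[47,14],[48,0]]
[[19,7],[31,0],[47,14],[48,0]]
[[19,7],[31,0],[47,14],[48,0]]
[[19,14],[31,0],[47,14],[48,0]]
[[19,14],[31,0],[36,14],[48,0]]
[[19,14],[31,0],[36,14],[49,0]]
[[12,14],[13,0],[19,14],[31,0],[36,14],[49,0]]
[[12,14],[13,11],[15,0],[19,14],[31,0],[36,14],[49,0]]
[[12,14],[13,11],[15,0],[19,14],[31,0],[36,14],[49,0]]
[[12,14],[13,11],[15,0],[19,14],[31,9],[36,14],[49,0]]
[[6,4],[7,0],[12,14],[13,11],[15,0],[19,14],[31,9],[36,14],[49,0]]
[[6,4],[7,0],[12,14],[13,11],[15,0],[19,14],[31,9],[36,14],[38,20],[45,14],[49,0]]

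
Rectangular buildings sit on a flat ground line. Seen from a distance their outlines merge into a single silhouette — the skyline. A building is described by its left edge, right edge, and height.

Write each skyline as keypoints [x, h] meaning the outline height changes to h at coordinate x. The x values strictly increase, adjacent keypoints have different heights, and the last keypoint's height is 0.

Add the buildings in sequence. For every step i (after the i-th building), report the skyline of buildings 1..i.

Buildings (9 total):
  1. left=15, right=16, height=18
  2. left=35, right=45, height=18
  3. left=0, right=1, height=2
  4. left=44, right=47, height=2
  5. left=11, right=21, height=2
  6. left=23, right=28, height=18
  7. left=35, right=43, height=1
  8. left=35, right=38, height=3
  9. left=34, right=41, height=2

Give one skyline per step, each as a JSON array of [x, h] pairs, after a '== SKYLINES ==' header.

== SKYLINES ==
[[15,18],[16,0]]
[[15,18],[16,0],[35,18],[45,0]]
[[0,2],[1,0],[15,18],[16,0],[35,18],[45,0]]
[[0,2],[1,0],[15,18],[16,0],[35,18],[45,2],[47,0]]
[[0,2],[1,0],[11,2],[15,18],[16,2],[21,0],[35,18],[45,2],[47,0]]
[[0,2],[1,0],[11,2],[15,18],[16,2],[21,0],[23,18],[28,0],[35,18],[45,2],[47,0]]
[[0,2],[1,0],[11,2],[15,18],[16,2],[21,0],[23,18],[28,0],[35,18],[45,2],[47,0]]
[[0,2],[1,0],[11,2],[15,18],[16,2],[21,0],[23,18],[28,0],[35,18],[45,2],[47,0]]
[[0,2],[1,0],[11,2],[15,18],[16,2],[21,0],[23,18],[28,0],[34,2],[35,18],[45,2],[47,0]]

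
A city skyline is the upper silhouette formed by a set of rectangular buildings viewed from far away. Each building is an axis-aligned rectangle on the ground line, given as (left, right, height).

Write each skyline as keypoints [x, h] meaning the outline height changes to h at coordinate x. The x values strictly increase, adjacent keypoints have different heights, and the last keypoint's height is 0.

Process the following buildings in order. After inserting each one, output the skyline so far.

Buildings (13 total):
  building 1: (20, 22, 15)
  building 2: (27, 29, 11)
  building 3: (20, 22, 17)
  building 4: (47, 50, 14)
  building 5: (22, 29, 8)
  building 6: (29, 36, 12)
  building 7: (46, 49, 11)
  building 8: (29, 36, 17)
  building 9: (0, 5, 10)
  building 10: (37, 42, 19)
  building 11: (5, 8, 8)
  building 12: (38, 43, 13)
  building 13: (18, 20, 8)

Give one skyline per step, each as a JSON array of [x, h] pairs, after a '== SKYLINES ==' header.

== SKYLINES ==
[[20,15],[22,0]]
[[20,15],[22,0],[27,11],[29,0]]
[[20,17],[22,0],[27,11],[29,0]]
[[20,17],[22,0],[27,11],[29,0],[47,14],[50,0]]
[[20,17],[22,8],[27,11],[29,0],[47,14],[50,0]]
[[20,17],[22,8],[27,11],[29,12],[36,0],[47,14],[50,0]]
[[20,17],[22,8],[27,11],[29,12],[36,0],[46,11],[47,14],[50,0]]
[[20,17],[22,8],[27,11],[29,17],[36,0],[46,11],[47,14],[50,0]]
[[0,10],[5,0],[20,17],[22,8],[27,11],[29,17],[36,0],[46,11],[47,14],[50,0]]
[[0,10],[5,0],[20,17],[22,8],[27,11],[29,17],[36,0],[37,19],[42,0],[46,11],[47,14],[50,0]]
[[0,10],[5,8],[8,0],[20,17],[22,8],[27,11],[29,17],[36,0],[37,19],[42,0],[46,11],[47,14],[50,0]]
[[0,10],[5,8],[8,0],[20,17],[22,8],[27,11],[29,17],[36,0],[37,19],[42,13],[43,0],[46,11],[47,14],[50,0]]
[[0,10],[5,8],[8,0],[18,8],[20,17],[22,8],[27,11],[29,17],[36,0],[37,19],[42,13],[43,0],[46,11],[47,14],[50,0]]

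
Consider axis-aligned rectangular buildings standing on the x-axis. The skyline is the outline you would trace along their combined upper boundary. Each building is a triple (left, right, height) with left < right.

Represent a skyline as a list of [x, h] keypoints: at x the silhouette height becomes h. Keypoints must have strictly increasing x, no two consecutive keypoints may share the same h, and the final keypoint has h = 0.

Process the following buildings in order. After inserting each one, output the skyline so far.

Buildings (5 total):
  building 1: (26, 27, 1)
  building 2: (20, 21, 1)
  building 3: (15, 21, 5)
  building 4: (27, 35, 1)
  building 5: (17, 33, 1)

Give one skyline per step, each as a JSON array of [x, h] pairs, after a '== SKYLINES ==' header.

== SKYLINES ==
[[26,1],[27,0]]
[[20,1],[21,0],[26,1],[27,0]]
[[15,5],[21,0],[26,1],[27,0]]
[[15,5],[21,0],[26,1],[35,0]]
[[15,5],[21,1],[35,0]]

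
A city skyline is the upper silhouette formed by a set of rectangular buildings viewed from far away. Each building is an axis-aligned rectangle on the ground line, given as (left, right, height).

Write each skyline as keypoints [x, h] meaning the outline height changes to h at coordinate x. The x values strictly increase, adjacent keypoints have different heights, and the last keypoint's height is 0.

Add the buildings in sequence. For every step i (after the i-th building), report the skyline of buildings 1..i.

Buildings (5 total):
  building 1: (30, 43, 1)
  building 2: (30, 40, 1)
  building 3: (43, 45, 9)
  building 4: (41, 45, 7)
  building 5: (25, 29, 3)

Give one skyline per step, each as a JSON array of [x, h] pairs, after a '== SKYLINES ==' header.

== SKYLINES ==
[[30,1],[43,0]]
[[30,1],[43,0]]
[[30,1],[43,9],[45,0]]
[[30,1],[41,7],[43,9],[45,0]]
[[25,3],[29,0],[30,1],[41,7],[43,9],[45,0]]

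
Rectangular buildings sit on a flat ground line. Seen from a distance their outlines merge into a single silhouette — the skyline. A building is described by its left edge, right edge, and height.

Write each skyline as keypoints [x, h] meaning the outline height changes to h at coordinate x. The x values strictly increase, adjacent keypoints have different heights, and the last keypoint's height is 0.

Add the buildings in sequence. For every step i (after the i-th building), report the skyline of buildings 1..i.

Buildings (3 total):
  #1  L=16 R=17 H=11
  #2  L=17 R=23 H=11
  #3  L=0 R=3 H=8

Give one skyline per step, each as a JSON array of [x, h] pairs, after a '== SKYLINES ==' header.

== SKYLINES ==
[[16,11],[17,0]]
[[16,11],[23,0]]
[[0,8],[3,0],[16,11],[23,0]]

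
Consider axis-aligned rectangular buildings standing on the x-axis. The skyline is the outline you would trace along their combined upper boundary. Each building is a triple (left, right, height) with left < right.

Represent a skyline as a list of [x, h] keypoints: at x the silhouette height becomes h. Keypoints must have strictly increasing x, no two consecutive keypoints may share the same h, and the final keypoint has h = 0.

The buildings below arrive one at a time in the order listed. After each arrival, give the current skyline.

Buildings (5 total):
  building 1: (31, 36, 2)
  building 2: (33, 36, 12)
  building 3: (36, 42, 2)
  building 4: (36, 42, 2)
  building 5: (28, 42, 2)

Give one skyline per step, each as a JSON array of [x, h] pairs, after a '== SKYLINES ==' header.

== SKYLINES ==
[[31,2],[36,0]]
[[31,2],[33,12],[36,0]]
[[31,2],[33,12],[36,2],[42,0]]
[[31,2],[33,12],[36,2],[42,0]]
[[28,2],[33,12],[36,2],[42,0]]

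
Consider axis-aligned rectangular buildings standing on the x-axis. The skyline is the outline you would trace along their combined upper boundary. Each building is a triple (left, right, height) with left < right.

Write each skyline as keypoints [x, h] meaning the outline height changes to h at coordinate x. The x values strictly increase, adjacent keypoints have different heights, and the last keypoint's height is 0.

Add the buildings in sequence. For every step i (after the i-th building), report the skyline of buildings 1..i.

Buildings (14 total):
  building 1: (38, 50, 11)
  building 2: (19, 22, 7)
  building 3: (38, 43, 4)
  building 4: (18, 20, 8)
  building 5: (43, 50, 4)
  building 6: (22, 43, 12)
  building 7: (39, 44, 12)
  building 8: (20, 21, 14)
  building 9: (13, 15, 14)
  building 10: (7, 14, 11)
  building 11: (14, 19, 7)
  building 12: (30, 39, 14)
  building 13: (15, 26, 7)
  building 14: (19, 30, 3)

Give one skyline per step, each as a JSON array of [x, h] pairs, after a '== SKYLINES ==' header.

== SKYLINES ==
[[38,11],[50,0]]
[[19,7],[22,0],[38,11],[50,0]]
[[19,7],[22,0],[38,11],[50,0]]
[[18,8],[20,7],[22,0],[38,11],[50,0]]
[[18,8],[20,7],[22,0],[38,11],[50,0]]
[[18,8],[20,7],[22,12],[43,11],[50,0]]
[[18,8],[20,7],[22,12],[44,11],[50,0]]
[[18,8],[20,14],[21,7],[22,12],[44,11],[50,0]]
[[13,14],[15,0],[18,8],[20,14],[21,7],[22,12],[44,11],[50,0]]
[[7,11],[13,14],[15,0],[18,8],[20,14],[21,7],[22,12],[44,11],[50,0]]
[[7,11],[13,14],[15,7],[18,8],[20,14],[21,7],[22,12],[44,11],[50,0]]
[[7,11],[13,14],[15,7],[18,8],[20,14],[21,7],[22,12],[30,14],[39,12],[44,11],[50,0]]
[[7,11],[13,14],[15,7],[18,8],[20,14],[21,7],[22,12],[30,14],[39,12],[44,11],[50,0]]
[[7,11],[13,14],[15,7],[18,8],[20,14],[21,7],[22,12],[30,14],[39,12],[44,11],[50,0]]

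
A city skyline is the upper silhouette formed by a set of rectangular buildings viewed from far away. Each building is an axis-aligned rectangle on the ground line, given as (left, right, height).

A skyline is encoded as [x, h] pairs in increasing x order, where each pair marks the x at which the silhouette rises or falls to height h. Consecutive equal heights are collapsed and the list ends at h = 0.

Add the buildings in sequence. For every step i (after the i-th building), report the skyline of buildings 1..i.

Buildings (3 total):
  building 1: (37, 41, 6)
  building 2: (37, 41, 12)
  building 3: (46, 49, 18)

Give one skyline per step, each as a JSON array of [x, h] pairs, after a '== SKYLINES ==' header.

== SKYLINES ==
[[37,6],[41,0]]
[[37,12],[41,0]]
[[37,12],[41,0],[46,18],[49,0]]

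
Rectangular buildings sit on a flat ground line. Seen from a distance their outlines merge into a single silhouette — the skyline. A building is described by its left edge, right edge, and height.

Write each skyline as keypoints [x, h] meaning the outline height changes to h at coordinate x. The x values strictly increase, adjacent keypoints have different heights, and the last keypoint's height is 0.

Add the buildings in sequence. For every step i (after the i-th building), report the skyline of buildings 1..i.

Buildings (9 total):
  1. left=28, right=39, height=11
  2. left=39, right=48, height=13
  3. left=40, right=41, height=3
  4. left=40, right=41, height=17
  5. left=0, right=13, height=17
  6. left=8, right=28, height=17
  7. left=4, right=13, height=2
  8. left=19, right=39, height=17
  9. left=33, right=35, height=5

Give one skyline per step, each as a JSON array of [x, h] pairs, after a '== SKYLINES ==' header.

== SKYLINES ==
[[28,11],[39,0]]
[[28,11],[39,13],[48,0]]
[[28,11],[39,13],[48,0]]
[[28,11],[39,13],[40,17],[41,13],[48,0]]
[[0,17],[13,0],[28,11],[39,13],[40,17],[41,13],[48,0]]
[[0,17],[28,11],[39,13],[40,17],[41,13],[48,0]]
[[0,17],[28,11],[39,13],[40,17],[41,13],[48,0]]
[[0,17],[39,13],[40,17],[41,13],[48,0]]
[[0,17],[39,13],[40,17],[41,13],[48,0]]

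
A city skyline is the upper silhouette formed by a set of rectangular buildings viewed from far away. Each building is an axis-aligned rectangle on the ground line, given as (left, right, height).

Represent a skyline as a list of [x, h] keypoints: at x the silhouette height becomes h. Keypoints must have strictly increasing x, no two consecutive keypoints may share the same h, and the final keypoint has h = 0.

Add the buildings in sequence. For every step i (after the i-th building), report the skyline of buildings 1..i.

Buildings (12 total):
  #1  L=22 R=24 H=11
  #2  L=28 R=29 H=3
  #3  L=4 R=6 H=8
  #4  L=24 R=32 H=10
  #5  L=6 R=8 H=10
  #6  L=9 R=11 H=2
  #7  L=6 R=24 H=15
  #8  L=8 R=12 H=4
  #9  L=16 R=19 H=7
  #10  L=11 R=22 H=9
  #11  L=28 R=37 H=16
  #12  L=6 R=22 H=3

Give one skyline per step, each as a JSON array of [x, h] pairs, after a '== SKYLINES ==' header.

== SKYLINES ==
[[22,11],[24,0]]
[[22,11],[24,0],[28,3],[29,0]]
[[4,8],[6,0],[22,11],[24,0],[28,3],[29,0]]
[[4,8],[6,0],[22,11],[24,10],[32,0]]
[[4,8],[6,10],[8,0],[22,11],[24,10],[32,0]]
[[4,8],[6,10],[8,0],[9,2],[11,0],[22,11],[24,10],[32,0]]
[[4,8],[6,15],[24,10],[32,0]]
[[4,8],[6,15],[24,10],[32,0]]
[[4,8],[6,15],[24,10],[32,0]]
[[4,8],[6,15],[24,10],[32,0]]
[[4,8],[6,15],[24,10],[28,16],[37,0]]
[[4,8],[6,15],[24,10],[28,16],[37,0]]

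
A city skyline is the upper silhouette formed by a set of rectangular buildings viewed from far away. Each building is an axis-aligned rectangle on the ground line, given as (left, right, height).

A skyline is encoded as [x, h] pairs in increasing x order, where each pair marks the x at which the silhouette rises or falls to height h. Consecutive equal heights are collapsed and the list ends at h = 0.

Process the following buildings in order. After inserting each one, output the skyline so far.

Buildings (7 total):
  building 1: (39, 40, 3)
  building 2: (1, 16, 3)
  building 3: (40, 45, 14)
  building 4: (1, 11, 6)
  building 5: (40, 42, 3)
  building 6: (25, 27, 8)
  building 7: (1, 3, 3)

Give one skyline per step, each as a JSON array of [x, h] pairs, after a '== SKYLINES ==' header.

== SKYLINES ==
[[39,3],[40,0]]
[[1,3],[16,0],[39,3],[40,0]]
[[1,3],[16,0],[39,3],[40,14],[45,0]]
[[1,6],[11,3],[16,0],[39,3],[40,14],[45,0]]
[[1,6],[11,3],[16,0],[39,3],[40,14],[45,0]]
[[1,6],[11,3],[16,0],[25,8],[27,0],[39,3],[40,14],[45,0]]
[[1,6],[11,3],[16,0],[25,8],[27,0],[39,3],[40,14],[45,0]]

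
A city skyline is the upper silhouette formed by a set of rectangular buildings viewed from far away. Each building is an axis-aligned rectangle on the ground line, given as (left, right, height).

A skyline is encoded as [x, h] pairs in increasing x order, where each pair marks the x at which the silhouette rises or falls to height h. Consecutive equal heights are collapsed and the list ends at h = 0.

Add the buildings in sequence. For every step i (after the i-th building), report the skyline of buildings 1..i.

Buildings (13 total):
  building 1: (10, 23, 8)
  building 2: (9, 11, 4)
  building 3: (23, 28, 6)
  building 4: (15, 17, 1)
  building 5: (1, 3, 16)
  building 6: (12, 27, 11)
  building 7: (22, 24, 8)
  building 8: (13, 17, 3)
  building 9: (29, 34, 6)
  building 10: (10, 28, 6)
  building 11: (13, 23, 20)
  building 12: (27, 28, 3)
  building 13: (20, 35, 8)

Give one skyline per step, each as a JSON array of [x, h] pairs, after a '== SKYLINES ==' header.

== SKYLINES ==
[[10,8],[23,0]]
[[9,4],[10,8],[23,0]]
[[9,4],[10,8],[23,6],[28,0]]
[[9,4],[10,8],[23,6],[28,0]]
[[1,16],[3,0],[9,4],[10,8],[23,6],[28,0]]
[[1,16],[3,0],[9,4],[10,8],[12,11],[27,6],[28,0]]
[[1,16],[3,0],[9,4],[10,8],[12,11],[27,6],[28,0]]
[[1,16],[3,0],[9,4],[10,8],[12,11],[27,6],[28,0]]
[[1,16],[3,0],[9,4],[10,8],[12,11],[27,6],[28,0],[29,6],[34,0]]
[[1,16],[3,0],[9,4],[10,8],[12,11],[27,6],[28,0],[29,6],[34,0]]
[[1,16],[3,0],[9,4],[10,8],[12,11],[13,20],[23,11],[27,6],[28,0],[29,6],[34,0]]
[[1,16],[3,0],[9,4],[10,8],[12,11],[13,20],[23,11],[27,6],[28,0],[29,6],[34,0]]
[[1,16],[3,0],[9,4],[10,8],[12,11],[13,20],[23,11],[27,8],[35,0]]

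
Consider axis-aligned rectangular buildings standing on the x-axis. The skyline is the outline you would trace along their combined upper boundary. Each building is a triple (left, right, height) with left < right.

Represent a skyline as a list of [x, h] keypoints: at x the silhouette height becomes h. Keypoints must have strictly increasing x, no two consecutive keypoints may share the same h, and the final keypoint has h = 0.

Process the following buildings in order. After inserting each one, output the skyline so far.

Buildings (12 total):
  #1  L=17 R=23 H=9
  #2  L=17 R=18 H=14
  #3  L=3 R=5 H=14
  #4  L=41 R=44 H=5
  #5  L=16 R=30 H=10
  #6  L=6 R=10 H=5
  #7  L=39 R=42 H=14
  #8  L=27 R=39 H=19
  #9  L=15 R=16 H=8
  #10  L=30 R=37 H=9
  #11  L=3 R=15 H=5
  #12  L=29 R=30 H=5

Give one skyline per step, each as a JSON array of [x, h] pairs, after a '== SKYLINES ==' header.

== SKYLINES ==
[[17,9],[23,0]]
[[17,14],[18,9],[23,0]]
[[3,14],[5,0],[17,14],[18,9],[23,0]]
[[3,14],[5,0],[17,14],[18,9],[23,0],[41,5],[44,0]]
[[3,14],[5,0],[16,10],[17,14],[18,10],[30,0],[41,5],[44,0]]
[[3,14],[5,0],[6,5],[10,0],[16,10],[17,14],[18,10],[30,0],[41,5],[44,0]]
[[3,14],[5,0],[6,5],[10,0],[16,10],[17,14],[18,10],[30,0],[39,14],[42,5],[44,0]]
[[3,14],[5,0],[6,5],[10,0],[16,10],[17,14],[18,10],[27,19],[39,14],[42,5],[44,0]]
[[3,14],[5,0],[6,5],[10,0],[15,8],[16,10],[17,14],[18,10],[27,19],[39,14],[42,5],[44,0]]
[[3,14],[5,0],[6,5],[10,0],[15,8],[16,10],[17,14],[18,10],[27,19],[39,14],[42,5],[44,0]]
[[3,14],[5,5],[15,8],[16,10],[17,14],[18,10],[27,19],[39,14],[42,5],[44,0]]
[[3,14],[5,5],[15,8],[16,10],[17,14],[18,10],[27,19],[39,14],[42,5],[44,0]]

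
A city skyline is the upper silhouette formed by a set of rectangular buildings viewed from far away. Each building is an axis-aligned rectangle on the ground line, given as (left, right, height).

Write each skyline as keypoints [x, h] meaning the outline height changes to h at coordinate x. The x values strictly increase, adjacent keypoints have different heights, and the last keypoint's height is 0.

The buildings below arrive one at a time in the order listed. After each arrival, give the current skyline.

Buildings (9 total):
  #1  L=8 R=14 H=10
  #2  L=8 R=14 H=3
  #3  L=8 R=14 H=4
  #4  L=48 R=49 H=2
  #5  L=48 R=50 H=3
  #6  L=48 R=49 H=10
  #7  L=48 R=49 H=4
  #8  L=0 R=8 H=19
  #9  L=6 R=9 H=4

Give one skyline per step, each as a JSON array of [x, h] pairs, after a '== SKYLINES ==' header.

== SKYLINES ==
[[8,10],[14,0]]
[[8,10],[14,0]]
[[8,10],[14,0]]
[[8,10],[14,0],[48,2],[49,0]]
[[8,10],[14,0],[48,3],[50,0]]
[[8,10],[14,0],[48,10],[49,3],[50,0]]
[[8,10],[14,0],[48,10],[49,3],[50,0]]
[[0,19],[8,10],[14,0],[48,10],[49,3],[50,0]]
[[0,19],[8,10],[14,0],[48,10],[49,3],[50,0]]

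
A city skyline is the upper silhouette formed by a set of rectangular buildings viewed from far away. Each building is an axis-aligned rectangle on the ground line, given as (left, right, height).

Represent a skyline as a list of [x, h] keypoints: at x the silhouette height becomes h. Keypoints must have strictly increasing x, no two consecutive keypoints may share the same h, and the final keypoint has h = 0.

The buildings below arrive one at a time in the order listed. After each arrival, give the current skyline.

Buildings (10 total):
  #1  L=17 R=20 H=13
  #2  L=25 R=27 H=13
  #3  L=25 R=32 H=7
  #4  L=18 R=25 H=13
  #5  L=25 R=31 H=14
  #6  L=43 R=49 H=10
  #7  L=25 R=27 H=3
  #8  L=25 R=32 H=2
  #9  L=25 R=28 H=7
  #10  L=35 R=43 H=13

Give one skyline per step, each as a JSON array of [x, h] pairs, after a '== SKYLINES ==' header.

== SKYLINES ==
[[17,13],[20,0]]
[[17,13],[20,0],[25,13],[27,0]]
[[17,13],[20,0],[25,13],[27,7],[32,0]]
[[17,13],[27,7],[32,0]]
[[17,13],[25,14],[31,7],[32,0]]
[[17,13],[25,14],[31,7],[32,0],[43,10],[49,0]]
[[17,13],[25,14],[31,7],[32,0],[43,10],[49,0]]
[[17,13],[25,14],[31,7],[32,0],[43,10],[49,0]]
[[17,13],[25,14],[31,7],[32,0],[43,10],[49,0]]
[[17,13],[25,14],[31,7],[32,0],[35,13],[43,10],[49,0]]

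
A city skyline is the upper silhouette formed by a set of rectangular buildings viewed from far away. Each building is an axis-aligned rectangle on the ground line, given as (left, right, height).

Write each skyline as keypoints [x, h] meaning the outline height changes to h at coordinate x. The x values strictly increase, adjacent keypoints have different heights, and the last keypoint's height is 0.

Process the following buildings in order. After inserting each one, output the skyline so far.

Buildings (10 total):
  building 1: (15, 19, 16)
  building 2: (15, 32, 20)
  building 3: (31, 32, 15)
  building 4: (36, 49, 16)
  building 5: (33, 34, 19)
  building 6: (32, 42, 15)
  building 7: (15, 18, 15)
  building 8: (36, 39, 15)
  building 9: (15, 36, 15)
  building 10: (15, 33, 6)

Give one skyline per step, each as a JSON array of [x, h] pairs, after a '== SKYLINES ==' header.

== SKYLINES ==
[[15,16],[19,0]]
[[15,20],[32,0]]
[[15,20],[32,0]]
[[15,20],[32,0],[36,16],[49,0]]
[[15,20],[32,0],[33,19],[34,0],[36,16],[49,0]]
[[15,20],[32,15],[33,19],[34,15],[36,16],[49,0]]
[[15,20],[32,15],[33,19],[34,15],[36,16],[49,0]]
[[15,20],[32,15],[33,19],[34,15],[36,16],[49,0]]
[[15,20],[32,15],[33,19],[34,15],[36,16],[49,0]]
[[15,20],[32,15],[33,19],[34,15],[36,16],[49,0]]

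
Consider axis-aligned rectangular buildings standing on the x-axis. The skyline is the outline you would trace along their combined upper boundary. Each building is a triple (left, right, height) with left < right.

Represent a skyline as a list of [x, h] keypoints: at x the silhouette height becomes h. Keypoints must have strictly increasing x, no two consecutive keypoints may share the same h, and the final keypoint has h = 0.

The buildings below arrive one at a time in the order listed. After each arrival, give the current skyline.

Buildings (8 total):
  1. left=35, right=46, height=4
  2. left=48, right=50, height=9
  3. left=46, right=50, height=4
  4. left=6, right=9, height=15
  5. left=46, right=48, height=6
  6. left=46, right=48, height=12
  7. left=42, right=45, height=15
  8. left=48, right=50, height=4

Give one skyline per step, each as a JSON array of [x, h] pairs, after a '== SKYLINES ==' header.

== SKYLINES ==
[[35,4],[46,0]]
[[35,4],[46,0],[48,9],[50,0]]
[[35,4],[48,9],[50,0]]
[[6,15],[9,0],[35,4],[48,9],[50,0]]
[[6,15],[9,0],[35,4],[46,6],[48,9],[50,0]]
[[6,15],[9,0],[35,4],[46,12],[48,9],[50,0]]
[[6,15],[9,0],[35,4],[42,15],[45,4],[46,12],[48,9],[50,0]]
[[6,15],[9,0],[35,4],[42,15],[45,4],[46,12],[48,9],[50,0]]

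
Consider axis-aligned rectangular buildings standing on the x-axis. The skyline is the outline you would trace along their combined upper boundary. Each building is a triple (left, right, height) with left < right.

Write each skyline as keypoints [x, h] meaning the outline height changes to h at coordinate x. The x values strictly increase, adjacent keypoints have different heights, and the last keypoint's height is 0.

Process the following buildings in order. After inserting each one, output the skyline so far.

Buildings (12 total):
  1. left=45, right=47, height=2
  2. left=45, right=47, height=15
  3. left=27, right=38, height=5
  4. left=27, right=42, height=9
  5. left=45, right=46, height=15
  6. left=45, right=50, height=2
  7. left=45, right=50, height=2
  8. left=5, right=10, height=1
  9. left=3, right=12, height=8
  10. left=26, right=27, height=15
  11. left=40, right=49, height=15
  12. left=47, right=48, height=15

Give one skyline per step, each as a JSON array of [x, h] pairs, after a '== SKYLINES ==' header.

== SKYLINES ==
[[45,2],[47,0]]
[[45,15],[47,0]]
[[27,5],[38,0],[45,15],[47,0]]
[[27,9],[42,0],[45,15],[47,0]]
[[27,9],[42,0],[45,15],[47,0]]
[[27,9],[42,0],[45,15],[47,2],[50,0]]
[[27,9],[42,0],[45,15],[47,2],[50,0]]
[[5,1],[10,0],[27,9],[42,0],[45,15],[47,2],[50,0]]
[[3,8],[12,0],[27,9],[42,0],[45,15],[47,2],[50,0]]
[[3,8],[12,0],[26,15],[27,9],[42,0],[45,15],[47,2],[50,0]]
[[3,8],[12,0],[26,15],[27,9],[40,15],[49,2],[50,0]]
[[3,8],[12,0],[26,15],[27,9],[40,15],[49,2],[50,0]]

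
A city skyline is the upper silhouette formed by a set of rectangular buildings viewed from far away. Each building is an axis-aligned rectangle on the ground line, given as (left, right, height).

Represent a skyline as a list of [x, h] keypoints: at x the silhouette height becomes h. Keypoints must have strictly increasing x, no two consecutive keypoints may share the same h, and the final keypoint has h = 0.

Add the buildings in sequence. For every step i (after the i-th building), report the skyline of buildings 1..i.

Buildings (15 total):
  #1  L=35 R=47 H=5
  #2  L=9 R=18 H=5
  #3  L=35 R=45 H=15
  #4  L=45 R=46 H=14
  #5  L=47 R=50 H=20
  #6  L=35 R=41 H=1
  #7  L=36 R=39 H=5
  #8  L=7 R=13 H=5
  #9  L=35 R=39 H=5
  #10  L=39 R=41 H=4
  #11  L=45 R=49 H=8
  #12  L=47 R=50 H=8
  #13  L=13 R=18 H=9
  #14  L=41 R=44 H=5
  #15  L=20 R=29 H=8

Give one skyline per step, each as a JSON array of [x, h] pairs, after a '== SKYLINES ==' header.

== SKYLINES ==
[[35,5],[47,0]]
[[9,5],[18,0],[35,5],[47,0]]
[[9,5],[18,0],[35,15],[45,5],[47,0]]
[[9,5],[18,0],[35,15],[45,14],[46,5],[47,0]]
[[9,5],[18,0],[35,15],[45,14],[46,5],[47,20],[50,0]]
[[9,5],[18,0],[35,15],[45,14],[46,5],[47,20],[50,0]]
[[9,5],[18,0],[35,15],[45,14],[46,5],[47,20],[50,0]]
[[7,5],[18,0],[35,15],[45,14],[46,5],[47,20],[50,0]]
[[7,5],[18,0],[35,15],[45,14],[46,5],[47,20],[50,0]]
[[7,5],[18,0],[35,15],[45,14],[46,5],[47,20],[50,0]]
[[7,5],[18,0],[35,15],[45,14],[46,8],[47,20],[50,0]]
[[7,5],[18,0],[35,15],[45,14],[46,8],[47,20],[50,0]]
[[7,5],[13,9],[18,0],[35,15],[45,14],[46,8],[47,20],[50,0]]
[[7,5],[13,9],[18,0],[35,15],[45,14],[46,8],[47,20],[50,0]]
[[7,5],[13,9],[18,0],[20,8],[29,0],[35,15],[45,14],[46,8],[47,20],[50,0]]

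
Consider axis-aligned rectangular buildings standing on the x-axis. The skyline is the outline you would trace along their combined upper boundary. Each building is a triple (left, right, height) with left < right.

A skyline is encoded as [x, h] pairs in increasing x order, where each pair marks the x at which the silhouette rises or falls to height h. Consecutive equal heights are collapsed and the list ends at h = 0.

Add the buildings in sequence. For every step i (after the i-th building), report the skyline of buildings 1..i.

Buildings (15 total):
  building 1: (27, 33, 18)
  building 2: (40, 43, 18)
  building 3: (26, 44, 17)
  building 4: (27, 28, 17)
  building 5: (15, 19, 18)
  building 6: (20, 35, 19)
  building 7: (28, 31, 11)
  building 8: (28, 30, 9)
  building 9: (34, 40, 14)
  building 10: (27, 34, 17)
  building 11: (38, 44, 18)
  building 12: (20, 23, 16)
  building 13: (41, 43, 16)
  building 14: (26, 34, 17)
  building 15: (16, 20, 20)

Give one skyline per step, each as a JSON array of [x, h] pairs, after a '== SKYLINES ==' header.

== SKYLINES ==
[[27,18],[33,0]]
[[27,18],[33,0],[40,18],[43,0]]
[[26,17],[27,18],[33,17],[40,18],[43,17],[44,0]]
[[26,17],[27,18],[33,17],[40,18],[43,17],[44,0]]
[[15,18],[19,0],[26,17],[27,18],[33,17],[40,18],[43,17],[44,0]]
[[15,18],[19,0],[20,19],[35,17],[40,18],[43,17],[44,0]]
[[15,18],[19,0],[20,19],[35,17],[40,18],[43,17],[44,0]]
[[15,18],[19,0],[20,19],[35,17],[40,18],[43,17],[44,0]]
[[15,18],[19,0],[20,19],[35,17],[40,18],[43,17],[44,0]]
[[15,18],[19,0],[20,19],[35,17],[40,18],[43,17],[44,0]]
[[15,18],[19,0],[20,19],[35,17],[38,18],[44,0]]
[[15,18],[19,0],[20,19],[35,17],[38,18],[44,0]]
[[15,18],[19,0],[20,19],[35,17],[38,18],[44,0]]
[[15,18],[19,0],[20,19],[35,17],[38,18],[44,0]]
[[15,18],[16,20],[20,19],[35,17],[38,18],[44,0]]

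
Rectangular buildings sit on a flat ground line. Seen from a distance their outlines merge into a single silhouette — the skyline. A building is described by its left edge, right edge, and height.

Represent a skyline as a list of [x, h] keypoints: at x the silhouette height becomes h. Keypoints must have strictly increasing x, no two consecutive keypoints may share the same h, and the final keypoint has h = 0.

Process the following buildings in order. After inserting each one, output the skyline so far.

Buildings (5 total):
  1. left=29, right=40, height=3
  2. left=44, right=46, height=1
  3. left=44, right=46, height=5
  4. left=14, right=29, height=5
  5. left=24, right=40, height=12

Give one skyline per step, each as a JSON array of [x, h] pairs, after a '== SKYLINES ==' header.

== SKYLINES ==
[[29,3],[40,0]]
[[29,3],[40,0],[44,1],[46,0]]
[[29,3],[40,0],[44,5],[46,0]]
[[14,5],[29,3],[40,0],[44,5],[46,0]]
[[14,5],[24,12],[40,0],[44,5],[46,0]]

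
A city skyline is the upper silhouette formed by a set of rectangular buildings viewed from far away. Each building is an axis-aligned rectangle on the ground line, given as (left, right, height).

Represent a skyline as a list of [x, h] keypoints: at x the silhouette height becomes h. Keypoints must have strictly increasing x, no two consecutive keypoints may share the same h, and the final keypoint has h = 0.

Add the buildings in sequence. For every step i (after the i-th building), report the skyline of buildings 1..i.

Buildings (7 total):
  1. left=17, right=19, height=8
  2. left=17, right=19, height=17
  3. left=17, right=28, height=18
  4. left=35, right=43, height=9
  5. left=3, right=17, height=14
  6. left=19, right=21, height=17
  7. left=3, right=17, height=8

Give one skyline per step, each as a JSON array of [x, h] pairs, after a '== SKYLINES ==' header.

== SKYLINES ==
[[17,8],[19,0]]
[[17,17],[19,0]]
[[17,18],[28,0]]
[[17,18],[28,0],[35,9],[43,0]]
[[3,14],[17,18],[28,0],[35,9],[43,0]]
[[3,14],[17,18],[28,0],[35,9],[43,0]]
[[3,14],[17,18],[28,0],[35,9],[43,0]]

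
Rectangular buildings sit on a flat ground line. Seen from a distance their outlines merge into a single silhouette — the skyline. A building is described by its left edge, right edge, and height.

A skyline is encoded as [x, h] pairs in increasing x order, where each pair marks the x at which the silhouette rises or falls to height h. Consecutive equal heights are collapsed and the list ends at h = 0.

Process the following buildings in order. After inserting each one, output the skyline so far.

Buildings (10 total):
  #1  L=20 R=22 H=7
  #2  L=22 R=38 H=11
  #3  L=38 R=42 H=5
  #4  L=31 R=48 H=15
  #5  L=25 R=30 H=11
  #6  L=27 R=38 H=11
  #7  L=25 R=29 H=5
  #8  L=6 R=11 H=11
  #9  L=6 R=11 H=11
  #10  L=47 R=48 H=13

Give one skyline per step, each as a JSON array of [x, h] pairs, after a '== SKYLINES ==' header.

== SKYLINES ==
[[20,7],[22,0]]
[[20,7],[22,11],[38,0]]
[[20,7],[22,11],[38,5],[42,0]]
[[20,7],[22,11],[31,15],[48,0]]
[[20,7],[22,11],[31,15],[48,0]]
[[20,7],[22,11],[31,15],[48,0]]
[[20,7],[22,11],[31,15],[48,0]]
[[6,11],[11,0],[20,7],[22,11],[31,15],[48,0]]
[[6,11],[11,0],[20,7],[22,11],[31,15],[48,0]]
[[6,11],[11,0],[20,7],[22,11],[31,15],[48,0]]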